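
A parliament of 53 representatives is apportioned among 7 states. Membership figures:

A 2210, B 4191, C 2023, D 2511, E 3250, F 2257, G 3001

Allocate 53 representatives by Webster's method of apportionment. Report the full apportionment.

Standard divisor 19443/53 ≈ 366.849; standard quotas: A 6.024, B 11.424, C 5.515, D 6.845, E 8.859, F 6.152, G 8.180.
Rounding to the nearest integer gives A 6, B 11, C 6, D 7, E 9, F 6, G 8 — total 53, matching the house size, so no adjustment is needed.

A=6, B=11, C=6, D=7, E=9, F=6, G=8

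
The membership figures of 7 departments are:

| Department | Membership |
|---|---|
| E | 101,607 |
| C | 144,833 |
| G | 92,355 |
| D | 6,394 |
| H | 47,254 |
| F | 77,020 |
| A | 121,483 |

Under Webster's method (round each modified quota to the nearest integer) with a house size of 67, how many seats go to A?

14

Standard divisor 590946/67 ≈ 8820.09; standard quotas: E 11.520, C 16.421, G 10.471, D 0.725, H 5.358, F 8.732, A 13.773.
Rounding to the nearest integer gives E 12, C 16, G 10, D 1, H 5, F 9, A 14 — total 67, matching the house size, so no adjustment is needed.
A receives 14.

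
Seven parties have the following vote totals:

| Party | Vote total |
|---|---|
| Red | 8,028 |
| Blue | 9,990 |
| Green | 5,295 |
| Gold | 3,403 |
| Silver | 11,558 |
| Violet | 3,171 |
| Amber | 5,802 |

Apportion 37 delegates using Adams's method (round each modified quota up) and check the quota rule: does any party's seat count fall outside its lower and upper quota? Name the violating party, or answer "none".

none

Standard quotas: Red 6.287, Blue 7.823, Green 4.147, Gold 2.665, Silver 9.051, Violet 2.483, Amber 4.544.
Adams allocation: Red 6, Blue 7, Green 4, Gold 3, Silver 9, Violet 3, Amber 5.
Every allocation lies between the lower and upper quota.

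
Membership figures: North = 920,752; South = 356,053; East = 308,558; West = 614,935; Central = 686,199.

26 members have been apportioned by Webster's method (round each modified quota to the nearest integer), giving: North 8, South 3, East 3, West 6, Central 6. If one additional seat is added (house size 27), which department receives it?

Priority for the next seat is population ÷ (current seats + 0.5).
Priorities: North 108323.765, South 101729.429, East 88159.429, West 94605.385, Central 105569.077.
Highest priority: North.

North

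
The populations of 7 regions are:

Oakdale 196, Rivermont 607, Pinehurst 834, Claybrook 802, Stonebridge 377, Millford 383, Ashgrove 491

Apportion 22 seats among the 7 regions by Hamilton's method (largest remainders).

Oakdale=1, Rivermont=4, Pinehurst=5, Claybrook=5, Stonebridge=2, Millford=2, Ashgrove=3

Total 3690; standard divisor 3690/22 ≈ 167.727.
Standard quotas: Oakdale 1.169, Rivermont 3.619, Pinehurst 4.972, Claybrook 4.782, Stonebridge 2.248, Millford 2.283, Ashgrove 2.927.
Lower quotas: Oakdale 1, Rivermont 3, Pinehurst 4, Claybrook 4, Stonebridge 2, Millford 2, Ashgrove 2 (sum 18, leaving 4 seats).
Remainders in descending order: Pinehurst 0.972, Ashgrove 0.927, Claybrook 0.782, Rivermont 0.619, Millford 0.283, Stonebridge 0.248, Oakdale 0.169.
The surplus seats go to Pinehurst, Ashgrove, Claybrook, Rivermont.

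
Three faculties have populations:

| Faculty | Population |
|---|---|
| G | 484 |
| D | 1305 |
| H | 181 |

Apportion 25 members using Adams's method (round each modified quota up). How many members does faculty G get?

6

Standard divisor 1970/25 ≈ 78.8; standard quotas: G 6.142, D 16.561, H 2.297.
Rounding up gives 7, 17, 3 = 27 seats, so the divisor must be adjusted.
With modified divisor 84: modified quotas G 5.762, D 15.536, H 2.155.
Rounding up: G 6, D 16, H 3 (total 25).
G receives 6.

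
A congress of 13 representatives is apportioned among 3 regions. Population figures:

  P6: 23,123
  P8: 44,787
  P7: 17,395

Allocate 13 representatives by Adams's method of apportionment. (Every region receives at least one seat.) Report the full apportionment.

P6=4, P8=6, P7=3

Standard divisor 85305/13 ≈ 6561.923; standard quotas: P6 3.524, P8 6.825, P7 2.651.
Rounding up gives 4, 7, 3 = 14 seats, so the divisor must be adjusted.
With modified divisor 7600: modified quotas P6 3.042, P8 5.893, P7 2.289.
Rounding up: P6 4, P8 6, P7 3 (total 13).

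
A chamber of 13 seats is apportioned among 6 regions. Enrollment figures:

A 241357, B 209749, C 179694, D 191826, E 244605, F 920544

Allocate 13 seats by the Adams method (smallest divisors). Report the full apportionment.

A: 2, B: 2, C: 1, D: 1, E: 2, F: 5

Standard divisor 1987775/13 ≈ 152905.769; standard quotas: A 1.578, B 1.372, C 1.175, D 1.255, E 1.600, F 6.020.
Rounding up gives 2, 2, 2, 2, 2, 7 = 17 seats, so the divisor must be adjusted.
With modified divisor 200800: modified quotas A 1.202, B 1.045, C 0.895, D 0.955, E 1.218, F 4.584.
Rounding up: A 2, B 2, C 1, D 1, E 2, F 5 (total 13).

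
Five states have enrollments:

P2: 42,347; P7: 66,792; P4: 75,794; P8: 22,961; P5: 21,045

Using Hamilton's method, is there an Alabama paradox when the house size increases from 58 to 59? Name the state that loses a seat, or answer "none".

none

At 58 seats: P2 11, P7 17, P4 19, P8 6, P5 5.
At 59 seats: P2 11, P7 17, P4 20, P8 6, P5 5.
No state's allocation decreased.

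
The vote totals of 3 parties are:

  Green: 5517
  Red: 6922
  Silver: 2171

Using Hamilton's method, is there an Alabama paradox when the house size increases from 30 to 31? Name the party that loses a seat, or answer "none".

At 30 seats: Green 11, Red 14, Silver 5.
At 31 seats: Green 12, Red 15, Silver 4.
Silver drops from 5 to 4.

Silver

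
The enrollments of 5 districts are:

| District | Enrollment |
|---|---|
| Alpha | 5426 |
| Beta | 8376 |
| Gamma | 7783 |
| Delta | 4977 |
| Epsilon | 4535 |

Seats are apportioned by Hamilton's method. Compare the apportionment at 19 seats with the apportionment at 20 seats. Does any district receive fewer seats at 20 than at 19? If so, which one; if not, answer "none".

none

At 19 seats: Alpha 3, Beta 5, Gamma 5, Delta 3, Epsilon 3.
At 20 seats: Alpha 4, Beta 5, Gamma 5, Delta 3, Epsilon 3.
No district's allocation decreased.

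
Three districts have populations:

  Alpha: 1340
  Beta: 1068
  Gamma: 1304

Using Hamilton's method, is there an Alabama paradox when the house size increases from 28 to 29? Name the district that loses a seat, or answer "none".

none

At 28 seats: Alpha 10, Beta 8, Gamma 10.
At 29 seats: Alpha 11, Beta 8, Gamma 10.
No district's allocation decreased.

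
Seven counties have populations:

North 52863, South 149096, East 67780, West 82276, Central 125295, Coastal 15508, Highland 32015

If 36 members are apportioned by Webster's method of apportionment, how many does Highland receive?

Standard divisor 524833/36 ≈ 14578.694; standard quotas: North 3.626, South 10.227, East 4.649, West 5.644, Central 8.594, Coastal 1.064, Highland 2.196.
Rounding to the nearest integer gives 4, 10, 5, 6, 9, 1, 2 = 37 seats, so the divisor must be adjusted.
With modified divisor 14800: modified quotas North 3.572, South 10.074, East 4.580, West 5.559, Central 8.466, Coastal 1.048, Highland 2.163.
Rounding to the nearest integer: North 4, South 10, East 5, West 6, Central 8, Coastal 1, Highland 2 (total 36).
Highland receives 2.

2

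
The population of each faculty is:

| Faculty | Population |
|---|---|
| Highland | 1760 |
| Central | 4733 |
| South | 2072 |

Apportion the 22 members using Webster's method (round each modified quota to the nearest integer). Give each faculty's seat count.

Highland 5, Central 12, South 5

Standard divisor 8565/22 ≈ 389.318; standard quotas: Highland 4.521, Central 12.157, South 5.322.
Rounding to the nearest integer gives Highland 5, Central 12, South 5 — total 22, matching the house size, so no adjustment is needed.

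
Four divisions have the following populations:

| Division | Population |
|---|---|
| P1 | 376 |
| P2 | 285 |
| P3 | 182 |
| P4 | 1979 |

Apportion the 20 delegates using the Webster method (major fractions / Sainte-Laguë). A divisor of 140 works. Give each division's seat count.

P1 3, P2 2, P3 1, P4 14

With modified divisor 140: modified quotas P1 2.686, P2 2.036, P3 1.300, P4 14.136.
Rounding to the nearest integer: P1 3, P2 2, P3 1, P4 14 (total 20).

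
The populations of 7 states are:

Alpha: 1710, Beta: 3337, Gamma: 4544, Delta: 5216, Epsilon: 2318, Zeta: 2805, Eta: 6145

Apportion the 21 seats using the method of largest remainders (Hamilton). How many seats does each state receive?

Standard divisor: 26075 ÷ 21 ≈ 1241.667.
Standard quotas: Alpha 1.3772, Beta 2.6875, Gamma 3.6596, Delta 4.2008, Epsilon 1.8668, Zeta 2.2591, Eta 4.9490.
Lower quotas: Alpha 1, Beta 2, Gamma 3, Delta 4, Epsilon 1, Zeta 2, Eta 4 (sum 17, leaving 4 seats).
Remainders in descending order: Eta 0.9490, Epsilon 0.8668, Beta 0.6875, Gamma 0.6596, Alpha 0.3772, Zeta 0.2591, Delta 0.2008.
Largest remainders: Eta, Epsilon, Beta, Gamma receive the extra seats.

Alpha: 1; Beta: 3; Gamma: 4; Delta: 4; Epsilon: 2; Zeta: 2; Eta: 5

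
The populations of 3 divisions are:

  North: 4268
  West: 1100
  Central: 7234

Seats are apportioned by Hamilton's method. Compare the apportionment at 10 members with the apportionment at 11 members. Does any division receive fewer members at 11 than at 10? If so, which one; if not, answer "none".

none

At 10 seats: North 3, West 1, Central 6.
At 11 seats: North 4, West 1, Central 6.
No division's allocation decreased.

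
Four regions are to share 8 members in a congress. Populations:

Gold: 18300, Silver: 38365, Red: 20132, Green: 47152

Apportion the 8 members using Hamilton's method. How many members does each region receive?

Gold 1; Silver 3; Red 1; Green 3

Total 123949; standard divisor 123949/8 ≈ 15493.625.
Standard quotas: Gold 1.1811, Silver 2.4762, Red 1.2994, Green 3.0433.
Lower quotas: Gold 1, Silver 2, Red 1, Green 3 (sum 7, leaving 1 seat).
Remainders in descending order: Silver 0.4762, Red 0.2994, Gold 0.1811, Green 0.0433.
Largest remainder: Silver receives the extra seat.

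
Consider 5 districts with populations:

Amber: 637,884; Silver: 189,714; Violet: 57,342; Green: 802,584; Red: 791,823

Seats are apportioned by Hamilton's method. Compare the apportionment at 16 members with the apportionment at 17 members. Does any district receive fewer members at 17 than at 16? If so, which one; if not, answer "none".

Violet

At 16 seats: Amber 4, Silver 1, Violet 1, Green 5, Red 5.
At 17 seats: Amber 4, Silver 1, Violet 0, Green 6, Red 6.
Violet drops from 1 to 0.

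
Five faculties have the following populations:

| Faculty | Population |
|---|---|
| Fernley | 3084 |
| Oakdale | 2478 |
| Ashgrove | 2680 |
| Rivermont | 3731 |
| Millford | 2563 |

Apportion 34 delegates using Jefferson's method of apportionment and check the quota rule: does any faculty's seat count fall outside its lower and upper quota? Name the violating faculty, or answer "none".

none

Standard quotas: Fernley 7.214, Oakdale 5.796, Ashgrove 6.269, Rivermont 8.727, Millford 5.995.
Jefferson allocation: Fernley 7, Oakdale 6, Ashgrove 6, Rivermont 9, Millford 6.
Every allocation lies between the lower and upper quota.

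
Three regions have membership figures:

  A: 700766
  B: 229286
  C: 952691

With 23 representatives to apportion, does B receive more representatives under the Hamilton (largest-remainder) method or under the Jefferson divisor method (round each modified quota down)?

Hamilton

Hamilton: A 8, B 3, C 12.
Jefferson: A 9, B 2, C 12.
B gets 3 under Hamilton and 2 under Jefferson.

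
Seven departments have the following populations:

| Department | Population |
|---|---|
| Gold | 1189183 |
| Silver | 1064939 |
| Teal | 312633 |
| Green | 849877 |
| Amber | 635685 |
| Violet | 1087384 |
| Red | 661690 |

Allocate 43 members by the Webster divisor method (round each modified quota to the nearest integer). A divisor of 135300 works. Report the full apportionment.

Gold=9; Silver=8; Teal=2; Green=6; Amber=5; Violet=8; Red=5

With modified divisor 135300: modified quotas Gold 8.789, Silver 7.871, Teal 2.311, Green 6.281, Amber 4.698, Violet 8.037, Red 4.891.
Rounding to the nearest integer: Gold 9, Silver 8, Teal 2, Green 6, Amber 5, Violet 8, Red 5 (total 43).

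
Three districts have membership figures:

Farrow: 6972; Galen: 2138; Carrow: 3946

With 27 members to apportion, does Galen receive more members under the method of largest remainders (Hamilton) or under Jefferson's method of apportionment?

Hamilton

Hamilton: Farrow 14, Galen 5, Carrow 8.
Jefferson: Farrow 15, Galen 4, Carrow 8.
Galen gets 5 under Hamilton and 4 under Jefferson.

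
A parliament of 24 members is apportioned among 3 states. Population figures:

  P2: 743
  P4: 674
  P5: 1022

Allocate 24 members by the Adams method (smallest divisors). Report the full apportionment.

P2: 7, P4: 7, P5: 10

Standard divisor 2439/24 ≈ 101.625; standard quotas: P2 7.311, P4 6.632, P5 10.057.
Rounding up gives 8, 7, 11 = 26 seats, so the divisor must be adjusted.
With modified divisor 110: modified quotas P2 6.755, P4 6.127, P5 9.291.
Rounding up: P2 7, P4 7, P5 10 (total 24).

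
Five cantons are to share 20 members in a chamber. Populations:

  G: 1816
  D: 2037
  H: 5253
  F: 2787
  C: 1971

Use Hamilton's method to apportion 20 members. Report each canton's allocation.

G: 3; D: 3; H: 7; F: 4; C: 3

Standard divisor: 13864 ÷ 20 ≈ 693.2.
Standard quotas: G 2.6197, D 2.9385, H 7.5779, F 4.0205, C 2.8433.
Lower quotas: G 2, D 2, H 7, F 4, C 2 (sum 17, leaving 3 seats).
Remainders in descending order: D 0.9385, C 0.8433, G 0.6197, H 0.5779, F 0.0205.
Largest remainders: D, C, G receive the extra seats.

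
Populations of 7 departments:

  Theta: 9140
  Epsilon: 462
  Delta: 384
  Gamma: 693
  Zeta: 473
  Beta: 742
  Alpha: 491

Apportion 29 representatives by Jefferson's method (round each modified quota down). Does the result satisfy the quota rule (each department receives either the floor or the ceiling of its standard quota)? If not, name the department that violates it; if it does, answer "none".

Theta

Standard quotas: Theta 21.402, Epsilon 1.082, Delta 0.899, Gamma 1.623, Zeta 1.108, Beta 1.737, Alpha 1.150.
Jefferson allocation: Theta 23, Epsilon 1, Delta 1, Gamma 1, Zeta 1, Beta 1, Alpha 1.
Theta has quota 21.402 (lower 21, upper 22) but receives 23 — outside the quota interval.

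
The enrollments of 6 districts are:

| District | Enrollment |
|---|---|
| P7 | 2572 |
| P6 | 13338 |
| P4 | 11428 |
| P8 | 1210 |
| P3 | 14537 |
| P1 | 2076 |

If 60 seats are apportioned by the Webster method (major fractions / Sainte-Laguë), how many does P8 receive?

Standard divisor 45161/60 ≈ 752.683; standard quotas: P7 3.417, P6 17.721, P4 15.183, P8 1.608, P3 19.314, P1 2.758.
Rounding to the nearest integer gives P7 3, P6 18, P4 15, P8 2, P3 19, P1 3 — total 60, matching the house size, so no adjustment is needed.
P8 receives 2.

2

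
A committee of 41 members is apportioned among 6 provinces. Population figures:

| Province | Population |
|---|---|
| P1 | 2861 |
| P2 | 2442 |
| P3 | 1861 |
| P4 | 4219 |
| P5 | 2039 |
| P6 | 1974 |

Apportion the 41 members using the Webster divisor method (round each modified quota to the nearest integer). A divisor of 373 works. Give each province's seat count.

With modified divisor 373: modified quotas P1 7.670, P2 6.547, P3 4.989, P4 11.311, P5 5.466, P6 5.292.
Rounding to the nearest integer: P1 8, P2 7, P3 5, P4 11, P5 5, P6 5 (total 41).

P1=8, P2=7, P3=5, P4=11, P5=5, P6=5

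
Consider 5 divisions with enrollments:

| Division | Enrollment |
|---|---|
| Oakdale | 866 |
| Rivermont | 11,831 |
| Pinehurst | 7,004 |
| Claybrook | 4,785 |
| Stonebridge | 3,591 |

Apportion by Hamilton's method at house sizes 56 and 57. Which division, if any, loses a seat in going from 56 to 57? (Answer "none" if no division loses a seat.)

none

At 56 seats: Oakdale 2, Rivermont 24, Pinehurst 14, Claybrook 9, Stonebridge 7.
At 57 seats: Oakdale 2, Rivermont 24, Pinehurst 14, Claybrook 10, Stonebridge 7.
No division's allocation decreased.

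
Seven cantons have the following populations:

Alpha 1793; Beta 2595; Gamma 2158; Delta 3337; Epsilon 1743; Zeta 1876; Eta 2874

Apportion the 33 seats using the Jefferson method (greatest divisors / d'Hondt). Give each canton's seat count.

Alpha: 4; Beta: 5; Gamma: 4; Delta: 7; Epsilon: 3; Zeta: 4; Eta: 6

Standard divisor 16376/33 ≈ 496.242; standard quotas: Alpha 3.613, Beta 5.229, Gamma 4.349, Delta 6.725, Epsilon 3.512, Zeta 3.780, Eta 5.792.
Rounding down gives 3, 5, 4, 6, 3, 3, 5 = 29 seats, so the divisor must be adjusted.
With modified divisor 440: modified quotas Alpha 4.075, Beta 5.898, Gamma 4.905, Delta 7.584, Epsilon 3.961, Zeta 4.264, Eta 6.532.
Rounding down: Alpha 4, Beta 5, Gamma 4, Delta 7, Epsilon 3, Zeta 4, Eta 6 (total 33).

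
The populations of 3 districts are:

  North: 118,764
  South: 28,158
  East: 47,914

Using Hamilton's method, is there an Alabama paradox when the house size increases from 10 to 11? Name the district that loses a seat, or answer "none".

At 10 seats: North 6, South 1, East 3.
At 11 seats: North 7, South 1, East 3.
No district's allocation decreased.

none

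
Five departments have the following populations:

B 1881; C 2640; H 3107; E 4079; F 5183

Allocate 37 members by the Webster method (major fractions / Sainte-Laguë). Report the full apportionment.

B 4, C 6, H 7, E 9, F 11

Standard divisor 16890/37 ≈ 456.486; standard quotas: B 4.121, C 5.783, H 6.806, E 8.936, F 11.354.
Rounding to the nearest integer gives B 4, C 6, H 7, E 9, F 11 — total 37, matching the house size, so no adjustment is needed.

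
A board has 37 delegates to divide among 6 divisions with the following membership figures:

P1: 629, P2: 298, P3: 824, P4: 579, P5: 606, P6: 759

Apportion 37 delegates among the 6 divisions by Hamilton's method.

Standard divisor: 3695 ÷ 37 ≈ 99.865.
Standard quotas: P1 6.299, P2 2.984, P3 8.251, P4 5.798, P5 6.068, P6 7.600.
Lower quotas: P1 6, P2 2, P3 8, P4 5, P5 6, P6 7 (sum 34, leaving 3 seats).
Remainders in descending order: P2 0.984, P4 0.798, P6 0.600, P1 0.299, P3 0.251, P5 0.068.
Largest remainders: P2, P4, P6 receive the extra seats.

P1=6, P2=3, P3=8, P4=6, P5=6, P6=8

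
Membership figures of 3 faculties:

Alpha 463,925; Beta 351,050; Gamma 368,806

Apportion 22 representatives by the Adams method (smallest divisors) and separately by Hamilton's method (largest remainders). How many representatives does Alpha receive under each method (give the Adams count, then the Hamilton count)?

Adams: Alpha 8, Beta 7, Gamma 7.
Hamilton: Alpha 9, Beta 6, Gamma 7.
Alpha gets 8 under Adams and 9 under Hamilton.

8 and 9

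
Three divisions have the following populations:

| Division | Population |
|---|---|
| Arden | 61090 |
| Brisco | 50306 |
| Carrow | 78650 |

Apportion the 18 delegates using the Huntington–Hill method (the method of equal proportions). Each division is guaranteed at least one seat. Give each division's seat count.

Arden 6, Brisco 5, Carrow 7

With divisor 10832: modified quotas Arden 5.640, Brisco 4.644, Carrow 7.261.
Geometric-mean thresholds: Arden √(5·6)=5.477, Brisco √(4·5)=4.472, Carrow √(7·8)=7.483.
Each quota rounded against its threshold gives Arden 6, Brisco 5, Carrow 7 (total 18).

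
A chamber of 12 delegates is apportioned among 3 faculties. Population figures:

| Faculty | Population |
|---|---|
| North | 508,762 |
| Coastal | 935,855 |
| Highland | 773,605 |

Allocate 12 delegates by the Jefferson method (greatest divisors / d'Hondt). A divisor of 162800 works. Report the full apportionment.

North=3; Coastal=5; Highland=4

With modified divisor 162800: modified quotas North 3.125, Coastal 5.748, Highland 4.752.
Rounding down: North 3, Coastal 5, Highland 4 (total 12).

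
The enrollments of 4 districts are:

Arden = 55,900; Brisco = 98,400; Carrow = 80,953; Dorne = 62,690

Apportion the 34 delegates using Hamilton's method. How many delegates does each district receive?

Total 297943; standard divisor 297943/34 ≈ 8763.029.
Standard quotas: Arden 6.3791, Brisco 11.2290, Carrow 9.2380, Dorne 7.1539.
Lower quotas: Arden 6, Brisco 11, Carrow 9, Dorne 7 (sum 33, leaving 1 seat).
Remainders in descending order: Arden 0.3791, Carrow 0.2380, Brisco 0.2290, Dorne 0.1539.
Largest remainder: Arden receives the extra seat.

Arden 7; Brisco 11; Carrow 9; Dorne 7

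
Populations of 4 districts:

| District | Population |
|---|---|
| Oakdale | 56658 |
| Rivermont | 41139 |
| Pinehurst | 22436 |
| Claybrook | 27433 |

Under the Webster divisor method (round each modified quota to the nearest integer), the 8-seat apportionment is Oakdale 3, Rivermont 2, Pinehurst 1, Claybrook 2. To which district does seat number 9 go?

Priority for the next seat is population ÷ (current seats + 0.5).
Priorities: Oakdale 16188.000, Rivermont 16455.600, Pinehurst 14957.333, Claybrook 10973.200.
Highest priority: Rivermont.

Rivermont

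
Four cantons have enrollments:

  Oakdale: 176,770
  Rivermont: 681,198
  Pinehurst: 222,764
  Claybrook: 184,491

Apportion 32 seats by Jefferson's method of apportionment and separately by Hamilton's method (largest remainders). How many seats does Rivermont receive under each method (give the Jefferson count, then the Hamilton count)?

18 and 17

Jefferson: Oakdale 4, Rivermont 18, Pinehurst 6, Claybrook 4.
Hamilton: Oakdale 4, Rivermont 17, Pinehurst 6, Claybrook 5.
Rivermont gets 18 under Jefferson and 17 under Hamilton.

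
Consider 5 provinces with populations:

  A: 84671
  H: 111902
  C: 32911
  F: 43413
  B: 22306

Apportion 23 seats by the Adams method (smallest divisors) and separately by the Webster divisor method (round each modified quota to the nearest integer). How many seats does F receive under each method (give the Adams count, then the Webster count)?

4 and 3

Adams: A 6, H 8, C 3, F 4, B 2.
Webster: A 6, H 9, C 3, F 3, B 2.
F gets 4 under Adams and 3 under Webster.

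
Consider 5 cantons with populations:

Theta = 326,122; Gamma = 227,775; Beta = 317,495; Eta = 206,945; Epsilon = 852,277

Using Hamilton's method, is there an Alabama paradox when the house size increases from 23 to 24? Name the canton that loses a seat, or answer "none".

At 23 seats: Theta 4, Gamma 3, Beta 4, Eta 2, Epsilon 10.
At 24 seats: Theta 4, Gamma 3, Beta 4, Eta 2, Epsilon 11.
No canton's allocation decreased.

none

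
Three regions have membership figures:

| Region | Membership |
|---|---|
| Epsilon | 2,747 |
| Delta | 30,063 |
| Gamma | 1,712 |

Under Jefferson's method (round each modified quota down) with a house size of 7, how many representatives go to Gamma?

0

Standard divisor 34522/7 ≈ 4931.714; standard quotas: Epsilon 0.557, Delta 6.096, Gamma 0.347.
Rounding down gives 0, 6, 0 = 6 seats, so the divisor must be adjusted.
With modified divisor 4000: modified quotas Epsilon 0.687, Delta 7.516, Gamma 0.428.
Rounding down: Epsilon 0, Delta 7, Gamma 0 (total 7).
Gamma receives 0.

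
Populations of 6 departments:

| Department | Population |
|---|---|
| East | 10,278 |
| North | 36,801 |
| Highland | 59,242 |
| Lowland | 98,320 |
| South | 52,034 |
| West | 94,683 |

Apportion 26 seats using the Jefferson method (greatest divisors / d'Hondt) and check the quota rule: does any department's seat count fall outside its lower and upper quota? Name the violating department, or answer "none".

none

Standard quotas: East 0.761, North 2.723, Highland 4.384, Lowland 7.276, South 3.850, West 7.006.
Jefferson allocation: East 0, North 3, Highland 4, Lowland 8, South 4, West 7.
Every allocation lies between the lower and upper quota.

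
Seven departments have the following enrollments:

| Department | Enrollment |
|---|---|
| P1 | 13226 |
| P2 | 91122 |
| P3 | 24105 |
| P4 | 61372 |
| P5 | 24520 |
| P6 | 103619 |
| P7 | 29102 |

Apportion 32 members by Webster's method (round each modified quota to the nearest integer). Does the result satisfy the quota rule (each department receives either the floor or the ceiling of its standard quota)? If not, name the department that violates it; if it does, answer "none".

none

Standard quotas: P1 1.219, P2 8.402, P3 2.223, P4 5.659, P5 2.261, P6 9.554, P7 2.683.
Webster allocation: P1 1, P2 8, P3 2, P4 6, P5 2, P6 10, P7 3.
Every allocation lies between the lower and upper quota.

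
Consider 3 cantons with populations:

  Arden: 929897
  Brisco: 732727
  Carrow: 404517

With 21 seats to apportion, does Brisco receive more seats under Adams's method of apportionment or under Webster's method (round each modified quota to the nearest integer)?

Adams

Adams: Arden 9, Brisco 8, Carrow 4.
Webster: Arden 10, Brisco 7, Carrow 4.
Brisco gets 8 under Adams and 7 under Webster.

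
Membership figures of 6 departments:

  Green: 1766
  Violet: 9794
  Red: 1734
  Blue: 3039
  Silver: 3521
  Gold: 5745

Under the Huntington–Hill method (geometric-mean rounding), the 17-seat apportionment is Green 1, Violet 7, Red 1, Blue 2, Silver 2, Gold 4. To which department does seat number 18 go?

Silver

Priority for the next seat is population ÷ (√(s·(s+1))).
Priorities: Green 1248.751, Violet 1308.778, Red 1226.123, Blue 1240.667, Silver 1437.442, Gold 1284.621.
Highest priority: Silver.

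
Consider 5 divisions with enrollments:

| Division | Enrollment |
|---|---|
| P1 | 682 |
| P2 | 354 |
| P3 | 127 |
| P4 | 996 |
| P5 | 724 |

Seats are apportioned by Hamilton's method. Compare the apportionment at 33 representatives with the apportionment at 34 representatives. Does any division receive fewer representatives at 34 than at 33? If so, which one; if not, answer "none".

P3

At 33 seats: P1 8, P2 4, P3 2, P4 11, P5 8.
At 34 seats: P1 8, P2 4, P3 1, P4 12, P5 9.
P3 drops from 2 to 1.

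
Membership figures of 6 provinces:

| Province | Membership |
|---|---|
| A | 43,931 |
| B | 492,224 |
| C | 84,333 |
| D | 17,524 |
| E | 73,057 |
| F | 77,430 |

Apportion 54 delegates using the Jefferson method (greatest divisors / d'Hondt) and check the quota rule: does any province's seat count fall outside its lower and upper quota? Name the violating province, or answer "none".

Standard quotas: A 3.009, B 33.710, C 5.776, D 1.200, E 5.003, F 5.303.
Jefferson allocation: A 3, B 35, C 5, D 1, E 5, F 5.
B has quota 33.710 (lower 33, upper 34) but receives 35 — outside the quota interval.

B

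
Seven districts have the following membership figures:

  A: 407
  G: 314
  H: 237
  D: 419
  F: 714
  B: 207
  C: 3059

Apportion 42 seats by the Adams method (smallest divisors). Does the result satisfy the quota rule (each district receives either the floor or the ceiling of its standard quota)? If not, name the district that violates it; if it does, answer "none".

C

Standard quotas: A 3.191, G 2.462, H 1.858, D 3.285, F 5.598, B 1.623, C 23.983.
Adams allocation: A 3, G 3, H 2, D 4, F 6, B 2, C 22.
C has quota 23.983 (lower 23, upper 24) but receives 22 — outside the quota interval.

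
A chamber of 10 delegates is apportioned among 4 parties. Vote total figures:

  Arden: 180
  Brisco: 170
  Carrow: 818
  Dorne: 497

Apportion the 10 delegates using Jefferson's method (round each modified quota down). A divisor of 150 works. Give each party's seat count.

Arden 1, Brisco 1, Carrow 5, Dorne 3

With modified divisor 150: modified quotas Arden 1.200, Brisco 1.133, Carrow 5.453, Dorne 3.313.
Rounding down: Arden 1, Brisco 1, Carrow 5, Dorne 3 (total 10).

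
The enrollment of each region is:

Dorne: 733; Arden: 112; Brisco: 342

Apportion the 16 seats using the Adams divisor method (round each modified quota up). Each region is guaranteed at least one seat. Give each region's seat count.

Dorne 9, Arden 2, Brisco 5

Standard divisor 1187/16 ≈ 74.188; standard quotas: Dorne 9.880, Arden 1.510, Brisco 4.610.
Rounding up gives 10, 2, 5 = 17 seats, so the divisor must be adjusted.
With modified divisor 83: modified quotas Dorne 8.831, Arden 1.349, Brisco 4.120.
Rounding up: Dorne 9, Arden 2, Brisco 5 (total 16).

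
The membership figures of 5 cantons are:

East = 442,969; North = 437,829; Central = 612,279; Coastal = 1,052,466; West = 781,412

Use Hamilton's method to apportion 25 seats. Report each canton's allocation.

East 3; North 3; Central 5; Coastal 8; West 6

Standard divisor: 3326955 ÷ 25 ≈ 133078.2.
Standard quotas: East 3.3286, North 3.2900, Central 4.6009, Coastal 7.9086, West 5.8718.
Lower quotas: East 3, North 3, Central 4, Coastal 7, West 5 (sum 22, leaving 3 seats).
Remainders in descending order: Coastal 0.9086, West 0.8718, Central 0.6009, East 0.3286, North 0.2900.
Largest remainders: Coastal, West, Central receive the extra seats.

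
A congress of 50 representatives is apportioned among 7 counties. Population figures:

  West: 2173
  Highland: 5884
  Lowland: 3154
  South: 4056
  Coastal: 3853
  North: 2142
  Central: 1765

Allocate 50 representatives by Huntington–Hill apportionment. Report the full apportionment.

With divisor 475: modified quotas West 4.575, Highland 12.387, Lowland 6.640, South 8.539, Coastal 8.112, North 4.509, Central 3.716.
Geometric-mean thresholds: West √(4·5)=4.472, Highland √(12·13)=12.490, Lowland √(6·7)=6.481, South √(8·9)=8.485, Coastal √(8·9)=8.485, North √(4·5)=4.472, Central √(3·4)=3.464.
Each quota rounded against its threshold gives West 5, Highland 12, Lowland 7, South 9, Coastal 8, North 5, Central 4 (total 50).

West 5, Highland 12, Lowland 7, South 9, Coastal 8, North 5, Central 4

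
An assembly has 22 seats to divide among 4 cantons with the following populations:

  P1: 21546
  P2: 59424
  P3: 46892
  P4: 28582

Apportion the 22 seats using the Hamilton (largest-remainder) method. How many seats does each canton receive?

Total 156444; standard divisor 156444/22 ≈ 7111.091.
Standard quotas: P1 3.0299, P2 8.3565, P3 6.5942, P4 4.0194.
Lower quotas: P1 3, P2 8, P3 6, P4 4 (sum 21, leaving 1 seat).
Remainders in descending order: P3 0.5942, P2 0.3565, P1 0.0299, P4 0.0194.
Largest remainder: P3 receives the extra seat.

P1 3, P2 8, P3 7, P4 4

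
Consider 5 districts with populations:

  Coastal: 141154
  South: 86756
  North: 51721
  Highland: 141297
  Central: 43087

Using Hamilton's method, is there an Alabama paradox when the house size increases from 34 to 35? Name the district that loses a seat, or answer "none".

At 34 seats: Coastal 10, South 7, North 4, Highland 10, Central 3.
At 35 seats: Coastal 11, South 6, North 4, Highland 11, Central 3.
South drops from 7 to 6.

South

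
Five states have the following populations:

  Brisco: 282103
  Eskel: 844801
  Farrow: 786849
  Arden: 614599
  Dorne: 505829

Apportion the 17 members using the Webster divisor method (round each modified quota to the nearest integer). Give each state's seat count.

Brisco: 2, Eskel: 5, Farrow: 4, Arden: 3, Dorne: 3

Standard divisor 3034181/17 ≈ 178481.235; standard quotas: Brisco 1.581, Eskel 4.733, Farrow 4.409, Arden 3.443, Dorne 2.834.
Rounding to the nearest integer gives Brisco 2, Eskel 5, Farrow 4, Arden 3, Dorne 3 — total 17, matching the house size, so no adjustment is needed.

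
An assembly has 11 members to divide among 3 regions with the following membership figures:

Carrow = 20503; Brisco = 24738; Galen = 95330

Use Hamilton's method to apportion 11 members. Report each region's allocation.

Total 140571; standard divisor 140571/11 ≈ 12779.182.
Standard quotas: Carrow 1.6044, Brisco 1.9358, Galen 7.4598.
Lower quotas: Carrow 1, Brisco 1, Galen 7 (sum 9, leaving 2 seats).
Remainders in descending order: Brisco 0.9358, Carrow 0.6044, Galen 0.4598.
Largest remainders: Brisco, Carrow receive the extra seats.

Carrow 2, Brisco 2, Galen 7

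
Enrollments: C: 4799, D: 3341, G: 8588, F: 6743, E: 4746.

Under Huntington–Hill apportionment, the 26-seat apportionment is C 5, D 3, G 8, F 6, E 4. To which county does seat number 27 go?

E

Priority for the next seat is population ÷ (√(s·(s+1))).
Priorities: C 876.174, D 964.464, G 1012.106, F 1040.467, E 1061.238.
Highest priority: E.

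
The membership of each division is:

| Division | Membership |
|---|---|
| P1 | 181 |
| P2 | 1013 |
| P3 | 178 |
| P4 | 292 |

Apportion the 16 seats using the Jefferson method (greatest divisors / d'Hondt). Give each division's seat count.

P1 1; P2 11; P3 1; P4 3

Standard divisor 1664/16 ≈ 104; standard quotas: P1 1.740, P2 9.740, P3 1.712, P4 2.808.
Rounding down gives 1, 9, 1, 2 = 13 seats, so the divisor must be adjusted.
With modified divisor 91.61: modified quotas P1 1.976, P2 11.058, P3 1.943, P4 3.187.
Rounding down: P1 1, P2 11, P3 1, P4 3 (total 16).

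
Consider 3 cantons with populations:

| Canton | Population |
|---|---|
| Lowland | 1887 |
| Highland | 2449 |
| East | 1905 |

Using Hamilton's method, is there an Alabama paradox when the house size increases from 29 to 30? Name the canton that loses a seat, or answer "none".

none

At 29 seats: Lowland 9, Highland 11, East 9.
At 30 seats: Lowland 9, Highland 12, East 9.
No canton's allocation decreased.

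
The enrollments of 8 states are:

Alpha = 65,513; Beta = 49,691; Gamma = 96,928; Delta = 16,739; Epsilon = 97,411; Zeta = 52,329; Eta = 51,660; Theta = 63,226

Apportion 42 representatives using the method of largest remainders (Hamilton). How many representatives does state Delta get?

2

The standard divisor is 493497/42 ≈ 11749.929.
Standard quotas: Alpha 5.5756, Beta 4.2290, Gamma 8.2492, Delta 1.4246, Epsilon 8.2903, Zeta 4.4536, Eta 4.3966, Theta 5.3810.
Lower quotas: Alpha 5, Beta 4, Gamma 8, Delta 1, Epsilon 8, Zeta 4, Eta 4, Theta 5 (sum 39, leaving 3 seats).
Remainders in descending order: Alpha 0.5756, Zeta 0.4536, Delta 0.4246, Eta 0.3966, Theta 0.3810, Epsilon 0.2903, Gamma 0.2492, Beta 0.2290.
The surplus seats go to Alpha, Zeta, Delta.
Delta receives 2.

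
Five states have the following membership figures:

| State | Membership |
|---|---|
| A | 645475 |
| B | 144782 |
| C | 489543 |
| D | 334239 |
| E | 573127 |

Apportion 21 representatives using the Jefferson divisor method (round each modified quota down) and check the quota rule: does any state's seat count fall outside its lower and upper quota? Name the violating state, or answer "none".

none

Standard quotas: A 6.198, B 1.390, C 4.700, D 3.209, E 5.503.
Jefferson allocation: A 6, B 1, C 5, D 3, E 6.
Every allocation lies between the lower and upper quota.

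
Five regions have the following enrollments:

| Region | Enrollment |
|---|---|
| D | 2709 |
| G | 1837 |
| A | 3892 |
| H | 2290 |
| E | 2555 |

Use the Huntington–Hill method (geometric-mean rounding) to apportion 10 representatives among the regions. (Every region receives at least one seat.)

With divisor 1444: modified quotas D 1.876, G 1.272, A 2.695, H 1.586, E 1.769.
Geometric-mean thresholds: D √(1·2)=1.414, G √(1·2)=1.414, A √(2·3)=2.449, H √(1·2)=1.414, E √(1·2)=1.414.
Each quota rounded against its threshold gives D 2, G 1, A 3, H 2, E 2 (total 10).

D=2, G=1, A=3, H=2, E=2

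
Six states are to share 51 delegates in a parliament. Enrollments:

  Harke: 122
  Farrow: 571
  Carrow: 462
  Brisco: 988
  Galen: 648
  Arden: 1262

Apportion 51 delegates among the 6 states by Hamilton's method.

Harke=2; Farrow=7; Carrow=6; Brisco=12; Galen=8; Arden=16

Total 4053; standard divisor 4053/51 ≈ 79.471.
Standard quotas: Harke 1.535, Farrow 7.185, Carrow 5.813, Brisco 12.432, Galen 8.154, Arden 15.880.
Lower quotas: Harke 1, Farrow 7, Carrow 5, Brisco 12, Galen 8, Arden 15 (sum 48, leaving 3 seats).
Remainders in descending order: Arden 0.880, Carrow 0.813, Harke 0.535, Brisco 0.432, Farrow 0.185, Galen 0.154.
The surplus seats go to Arden, Carrow, Harke.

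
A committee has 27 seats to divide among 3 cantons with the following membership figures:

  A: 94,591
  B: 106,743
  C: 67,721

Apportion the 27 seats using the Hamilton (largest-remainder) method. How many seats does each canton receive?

Standard divisor: 269055 ÷ 27 = 9965.
Standard quotas: A 9.4923, B 10.7118, C 6.7959.
Lower quotas: A 9, B 10, C 6 (sum 25, leaving 2 seats).
Remainders in descending order: C 0.7959, B 0.7118, A 0.4923.
The surplus seats go to C, B.

A=9, B=11, C=7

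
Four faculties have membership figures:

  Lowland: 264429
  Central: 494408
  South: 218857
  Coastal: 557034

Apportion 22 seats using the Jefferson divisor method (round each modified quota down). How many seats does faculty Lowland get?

4

Standard divisor 1534728/22 ≈ 69760.364; standard quotas: Lowland 3.791, Central 7.087, South 3.137, Coastal 7.985.
Rounding down gives 3, 7, 3, 7 = 20 seats, so the divisor must be adjusted.
With modified divisor 64000: modified quotas Lowland 4.132, Central 7.725, South 3.420, Coastal 8.704.
Rounding down: Lowland 4, Central 7, South 3, Coastal 8 (total 22).
Lowland receives 4.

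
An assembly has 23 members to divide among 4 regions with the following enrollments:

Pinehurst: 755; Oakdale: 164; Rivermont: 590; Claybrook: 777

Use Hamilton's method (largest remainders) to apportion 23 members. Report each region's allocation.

Total 2286; standard divisor 2286/23 ≈ 99.391.
Standard quotas: Pinehurst 7.596, Oakdale 1.650, Rivermont 5.936, Claybrook 7.818.
Lower quotas: Pinehurst 7, Oakdale 1, Rivermont 5, Claybrook 7 (sum 20, leaving 3 seats).
Remainders in descending order: Rivermont 0.936, Claybrook 0.818, Oakdale 0.650, Pinehurst 0.596.
Largest remainders: Rivermont, Claybrook, Oakdale receive the extra seats.

Pinehurst: 7, Oakdale: 2, Rivermont: 6, Claybrook: 8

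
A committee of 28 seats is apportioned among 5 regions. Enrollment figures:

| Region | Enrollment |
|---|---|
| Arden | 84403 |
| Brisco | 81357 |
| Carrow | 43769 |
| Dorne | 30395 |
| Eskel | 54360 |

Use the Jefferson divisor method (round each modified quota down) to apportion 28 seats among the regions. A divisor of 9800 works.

Arden 8, Brisco 8, Carrow 4, Dorne 3, Eskel 5

With modified divisor 9800: modified quotas Arden 8.613, Brisco 8.302, Carrow 4.466, Dorne 3.102, Eskel 5.547.
Rounding down: Arden 8, Brisco 8, Carrow 4, Dorne 3, Eskel 5 (total 28).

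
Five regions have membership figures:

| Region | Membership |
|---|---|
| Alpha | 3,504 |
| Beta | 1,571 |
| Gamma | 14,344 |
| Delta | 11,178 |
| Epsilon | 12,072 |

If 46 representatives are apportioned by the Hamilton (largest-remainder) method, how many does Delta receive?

12

Standard divisor: 42669 ÷ 46 ≈ 927.587.
Standard quotas: Alpha 3.7775, Beta 1.6936, Gamma 15.4638, Delta 12.0506, Epsilon 13.0144.
Lower quotas: Alpha 3, Beta 1, Gamma 15, Delta 12, Epsilon 13 (sum 44, leaving 2 seats).
Remainders in descending order: Alpha 0.7775, Beta 0.6936, Gamma 0.4638, Delta 0.0506, Epsilon 0.0144.
Largest remainders: Alpha, Beta receive the extra seats.
Delta receives 12.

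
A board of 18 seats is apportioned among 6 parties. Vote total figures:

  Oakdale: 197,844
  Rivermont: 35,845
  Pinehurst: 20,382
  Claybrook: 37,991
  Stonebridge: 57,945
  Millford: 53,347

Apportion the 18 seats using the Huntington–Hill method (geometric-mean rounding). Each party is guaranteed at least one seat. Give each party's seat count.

Oakdale 8, Rivermont 2, Pinehurst 1, Claybrook 2, Stonebridge 3, Millford 2

With divisor 23486: modified quotas Oakdale 8.424, Rivermont 1.526, Pinehurst 0.868, Claybrook 1.618, Stonebridge 2.467, Millford 2.271.
Geometric-mean thresholds: Oakdale √(8·9)=8.485, Rivermont √(1·2)=1.414, Pinehurst (min 1), Claybrook √(1·2)=1.414, Stonebridge √(2·3)=2.449, Millford √(2·3)=2.449.
Each quota rounded against its threshold gives Oakdale 8, Rivermont 2, Pinehurst 1, Claybrook 2, Stonebridge 3, Millford 2 (total 18).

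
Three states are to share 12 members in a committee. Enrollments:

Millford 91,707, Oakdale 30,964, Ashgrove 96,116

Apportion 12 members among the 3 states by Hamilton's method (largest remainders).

Standard divisor: 218787 ÷ 12 ≈ 18232.25.
Standard quotas: Millford 5.0299, Oakdale 1.6983, Ashgrove 5.2718.
Lower quotas: Millford 5, Oakdale 1, Ashgrove 5 (sum 11, leaving 1 seat).
Remainders in descending order: Oakdale 0.6983, Ashgrove 0.2718, Millford 0.0299.
The surplus seat goes to Oakdale.

Millford 5; Oakdale 2; Ashgrove 5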